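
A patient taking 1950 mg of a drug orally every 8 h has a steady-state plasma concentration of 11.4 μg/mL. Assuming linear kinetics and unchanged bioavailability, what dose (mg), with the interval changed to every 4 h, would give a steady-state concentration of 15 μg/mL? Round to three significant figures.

1280 mg

For first-order elimination, Css ∝ F·D/(CL·τ); F and CL are unchanged, so Css ∝ D/τ.
D₂ = D₁ × (Css,target / Css,current) × (τ₂/τ₁) = 1950 × (15/11.4) × (4/8) = 1283 mg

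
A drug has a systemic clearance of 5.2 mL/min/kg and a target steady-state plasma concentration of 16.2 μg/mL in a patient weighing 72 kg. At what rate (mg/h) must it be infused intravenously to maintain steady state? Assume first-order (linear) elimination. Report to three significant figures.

364 mg/h

CL = 5.2 mL/min/kg × 72 kg = 374.4 mL/min = 374.4 × 60/1000 = 22.46 L/h
At steady state, infusion rate equals elimination rate: rate in = CL × Css.
Infusion rate = CL · Css = 22.46 L/h × 16.2 mg/L = 363.9 mg/h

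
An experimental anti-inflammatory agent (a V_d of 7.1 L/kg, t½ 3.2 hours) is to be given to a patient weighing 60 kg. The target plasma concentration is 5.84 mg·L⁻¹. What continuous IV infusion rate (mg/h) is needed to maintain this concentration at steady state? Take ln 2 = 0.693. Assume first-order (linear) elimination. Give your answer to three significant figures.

Total Vd = 7.1 × 60 = 426.0 L
CL = ln 2 · Vd / t½ = 0.693 × 426.0 / 3.2 = 92.26 L/h
Infusion rate = CL × Css = 92.26 × 5.84 = 538.8 mg/h

539 mg/h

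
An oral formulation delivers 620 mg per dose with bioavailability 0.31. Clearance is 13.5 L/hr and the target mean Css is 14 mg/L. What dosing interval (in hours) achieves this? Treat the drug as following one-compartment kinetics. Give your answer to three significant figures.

1.02 h

F·D/τ = CL·Css → τ = F·D / (CL·Css).
τ = 0.31 × 620 / (13.5 × 14) = 1.017 h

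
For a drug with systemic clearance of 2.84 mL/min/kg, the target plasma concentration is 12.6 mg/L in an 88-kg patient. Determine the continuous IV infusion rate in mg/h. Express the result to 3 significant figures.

CL = 2.84 mL/min/kg × 88 kg = 249.9 mL/min = 249.9 × 60/1000 = 14.99 L/h
Rate = CL × Css = 14.99 × 12.6 = 188.9 mg/h

189 mg/h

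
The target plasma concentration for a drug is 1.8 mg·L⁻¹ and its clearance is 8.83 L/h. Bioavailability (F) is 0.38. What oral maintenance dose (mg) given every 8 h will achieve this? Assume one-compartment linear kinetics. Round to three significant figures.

335 mg

At steady state, dose per interval replaces the amount cleared in that interval: F·D/τ = CL·Css.
D = CL × Css × τ / F = 8.830 × 1.8 × 8 / 0.38 = 334.6 mg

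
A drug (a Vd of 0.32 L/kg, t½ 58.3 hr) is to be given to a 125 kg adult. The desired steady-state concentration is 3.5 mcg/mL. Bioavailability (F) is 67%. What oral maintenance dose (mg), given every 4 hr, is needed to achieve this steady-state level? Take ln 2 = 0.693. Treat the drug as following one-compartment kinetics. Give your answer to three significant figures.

9.94 mg

Vd(total) = 125 kg × 0.32 L/kg = 40.00 L
CL = 0.693 × Vd / t½ = 0.693 × 40.00 / 58.3 = 0.4755 L/h
D = CL × Css × τ / F = 0.4755 × 3.5 × 4 / 0.67 = 9.936 mg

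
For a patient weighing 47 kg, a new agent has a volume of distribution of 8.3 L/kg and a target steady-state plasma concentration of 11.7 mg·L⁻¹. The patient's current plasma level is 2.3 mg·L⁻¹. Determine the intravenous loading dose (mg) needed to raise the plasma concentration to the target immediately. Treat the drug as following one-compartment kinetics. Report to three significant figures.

3670 mg

Vd = 8.3 L/kg × 47 kg = 390.1 L
Concentration deficit ΔC = 11.7 − 2.3 = 9.400 mg/L
LD = Vd × ΔC = 390.1 × 9.400 = 3667 mg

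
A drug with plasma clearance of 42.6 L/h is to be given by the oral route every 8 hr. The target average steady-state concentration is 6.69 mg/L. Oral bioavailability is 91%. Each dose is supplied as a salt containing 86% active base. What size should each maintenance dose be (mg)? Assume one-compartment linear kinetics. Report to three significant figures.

D = CL × Css × τ / F / S = 42.60 × 6.69 × 8 / 0.91 / 0.86 = 2913 mg

2910 mg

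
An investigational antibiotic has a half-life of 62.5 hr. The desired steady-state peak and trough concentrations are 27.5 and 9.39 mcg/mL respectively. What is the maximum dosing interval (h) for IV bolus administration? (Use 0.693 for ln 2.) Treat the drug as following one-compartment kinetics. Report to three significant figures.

k = 0.693 / t½ = 0.693 / 62.5 = 0.01109 h⁻¹
Between IV bolus doses, concentration decays as C = C₀·e^(−kτ), so C_peak/C_trough = e^(kτ).
τ_max = ln(C_peak/C_trough) / k = ln(27.5/9.39) / 0.01109 = 1.075 / 0.01109 = 96.93 h

96.9 h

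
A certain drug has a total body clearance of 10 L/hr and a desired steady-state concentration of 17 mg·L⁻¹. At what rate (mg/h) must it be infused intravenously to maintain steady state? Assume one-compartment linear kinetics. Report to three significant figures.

At steady state, infusion rate equals elimination rate: rate in = CL × Css.
Infusion rate = CL · Css = 10.00 L/h × 17 mg/L = 170.0 mg/h

170 mg/h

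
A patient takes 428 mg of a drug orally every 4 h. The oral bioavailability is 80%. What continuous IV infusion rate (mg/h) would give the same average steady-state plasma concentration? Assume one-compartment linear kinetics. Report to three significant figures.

85.6 mg/h

Equivalent systemic input: infusion rate = F·D/τ.
Rate = 0.8 × 428 / 4 = 85.60 mg/h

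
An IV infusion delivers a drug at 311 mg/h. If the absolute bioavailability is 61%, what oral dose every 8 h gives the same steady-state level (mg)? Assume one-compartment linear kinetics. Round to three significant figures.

4080 mg

To maintain the same Css, the systemic dosing rate must be unchanged: F·D/τ = infusion rate.
D = rate × τ / F = 311 × 8 / 0.61 = 4079 mg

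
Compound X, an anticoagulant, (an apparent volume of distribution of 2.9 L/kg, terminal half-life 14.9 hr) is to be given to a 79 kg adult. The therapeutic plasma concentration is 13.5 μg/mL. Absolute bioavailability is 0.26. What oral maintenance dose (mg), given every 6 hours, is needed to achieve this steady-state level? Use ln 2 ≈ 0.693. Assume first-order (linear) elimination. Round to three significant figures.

3320 mg

Vd = 2.9 L/kg × 79 kg = 229.1 L
k = 0.693/14.9 = 0.04651 h⁻¹, so CL = k·Vd = 0.04651 × 229.1 = 10.66 L/h
D = CL × Css × τ / F = 10.66 × 13.5 × 6 / 0.26 = 3321 mg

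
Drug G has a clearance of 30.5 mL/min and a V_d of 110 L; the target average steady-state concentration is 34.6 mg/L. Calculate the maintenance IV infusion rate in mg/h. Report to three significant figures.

CL = 30.5 mL/min = 30.5 × 0.06 = 1.830 L/h
At steady state, infusion rate equals elimination rate: rate in = CL × Css.
Infusion rate = CL · Css = 1.830 L/h × 34.6 mg/L = 63.32 mg/h

63.3 mg/h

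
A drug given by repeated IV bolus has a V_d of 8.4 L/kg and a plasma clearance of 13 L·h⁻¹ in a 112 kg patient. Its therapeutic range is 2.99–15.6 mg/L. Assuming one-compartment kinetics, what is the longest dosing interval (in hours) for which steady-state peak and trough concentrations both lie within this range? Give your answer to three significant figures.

120 h

Vd(total) = 112 kg × 8.4 L/kg = 940.8 L
k = CL / Vd = 13.00 / 940.8 = 0.01382 h⁻¹
Between IV bolus doses, concentration decays as C = C₀·e^(−kτ), so C_peak/C_trough = e^(kτ).
τ_max = ln(C_peak/C_trough) / k = ln(15.6/2.99) / 0.01382 = 1.652 / 0.01382 = 119.5 h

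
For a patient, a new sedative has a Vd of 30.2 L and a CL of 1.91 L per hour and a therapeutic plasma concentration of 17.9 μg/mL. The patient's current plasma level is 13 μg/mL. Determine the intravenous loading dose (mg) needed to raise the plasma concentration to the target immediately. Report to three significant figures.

LD is governed by Vd — clearance does not enter the loading-dose calculation.
Concentration deficit ΔC = 17.9 − 13 = 4.900 mg/L
LD = Vd × ΔC = 30.20 × 4.900 = 148.0 mg

148 mg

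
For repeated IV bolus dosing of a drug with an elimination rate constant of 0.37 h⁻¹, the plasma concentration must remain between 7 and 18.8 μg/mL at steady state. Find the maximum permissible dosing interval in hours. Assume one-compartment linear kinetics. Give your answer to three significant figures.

2.67 h

Between IV bolus doses, concentration decays as C = C₀·e^(−kτ), so C_peak/C_trough = e^(kτ).
τ_max = ln(C_peak/C_trough) / k = ln(18.8/7) / 0.3700 = 0.9879 / 0.3700 = 2.670 h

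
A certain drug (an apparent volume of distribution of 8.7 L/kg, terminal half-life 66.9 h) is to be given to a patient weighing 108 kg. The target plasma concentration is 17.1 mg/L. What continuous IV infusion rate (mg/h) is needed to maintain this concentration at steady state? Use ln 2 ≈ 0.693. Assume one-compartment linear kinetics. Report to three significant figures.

166 mg/h

Vd(total) = 108 kg × 8.7 L/kg = 939.6 L
CL = ln 2 · Vd / t½ = 0.693 × 939.6 / 66.9 = 9.733 L/h
Infusion rate = CL × Css = 9.733 × 17.1 = 166.4 mg/h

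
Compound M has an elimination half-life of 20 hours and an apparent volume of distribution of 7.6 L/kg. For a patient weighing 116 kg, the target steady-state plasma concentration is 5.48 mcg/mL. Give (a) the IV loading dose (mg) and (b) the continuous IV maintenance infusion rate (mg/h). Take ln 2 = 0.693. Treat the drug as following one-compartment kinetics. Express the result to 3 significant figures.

Vd(total) = 116 kg × 7.6 L/kg = 881.6 L
LD = Vd × C = 881.6 × 5.48 = 4831 mg
CL = 0.693 × Vd / t½ = 0.693 × 881.6 / 20 = 30.55 L/h
Infusion rate = CL × Css = 30.55 × 5.48 = 167.4 mg/h

(a) 4830 mg; (b) 167 mg/h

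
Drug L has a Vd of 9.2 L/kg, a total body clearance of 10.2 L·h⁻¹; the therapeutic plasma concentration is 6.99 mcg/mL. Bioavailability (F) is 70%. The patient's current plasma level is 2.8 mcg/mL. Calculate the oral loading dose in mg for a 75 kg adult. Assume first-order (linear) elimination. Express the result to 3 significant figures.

Vd(total) = 75 kg × 9.2 L/kg = 690.0 L
The loading dose fills Vd to the target concentration; clearance is irrelevant here.
Concentration deficit ΔC = 6.99 − 2.8 = 4.190 mg/L
LD = Vd × ΔC / F = 690.0 × 4.190 / 0.7 = 4130 mg

4130 mg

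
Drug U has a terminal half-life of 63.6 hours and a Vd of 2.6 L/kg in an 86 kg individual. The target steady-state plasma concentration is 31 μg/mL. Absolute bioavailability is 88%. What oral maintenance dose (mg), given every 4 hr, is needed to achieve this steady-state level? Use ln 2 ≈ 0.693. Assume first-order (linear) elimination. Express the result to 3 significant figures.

Vd = 2.6 L/kg × 86 kg = 223.6 L
k = 0.693/63.6 = 0.01090 h⁻¹, so CL = k·Vd = 0.01090 × 223.6 = 2.437 L/h
D = CL × Css × τ / F = 2.437 × 31 × 4 / 0.88 = 343.4 mg

343 mg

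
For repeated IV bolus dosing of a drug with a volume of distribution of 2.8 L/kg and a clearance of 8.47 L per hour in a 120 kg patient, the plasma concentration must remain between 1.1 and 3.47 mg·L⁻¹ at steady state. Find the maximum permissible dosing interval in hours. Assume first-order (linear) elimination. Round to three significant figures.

45.6 h

Vd = 2.8 L/kg × 120 kg = 336.0 L
k = CL / Vd = 8.470 / 336.0 = 0.02521 h⁻¹
Between IV bolus doses, concentration decays as C = C₀·e^(−kτ), so C_peak/C_trough = e^(kτ).
τ_max = ln(C_peak/C_trough) / k = ln(3.47/1.1) / 0.02521 = 1.149 / 0.02521 = 45.58 h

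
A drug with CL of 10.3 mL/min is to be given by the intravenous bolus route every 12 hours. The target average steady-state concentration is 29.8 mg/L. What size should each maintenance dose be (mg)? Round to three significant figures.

221 mg

CL = 10.3 mL/min × 60/1000 = 0.6180 L/h
D = CL × Css × τ = 0.6180 × 29.8 × 12 = 221.0 mg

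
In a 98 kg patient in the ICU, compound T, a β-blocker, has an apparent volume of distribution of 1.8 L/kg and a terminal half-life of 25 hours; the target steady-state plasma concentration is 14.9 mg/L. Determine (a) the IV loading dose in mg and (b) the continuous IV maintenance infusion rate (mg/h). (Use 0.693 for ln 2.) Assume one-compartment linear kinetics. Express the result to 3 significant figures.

(a) 2630 mg; (b) 72.9 mg/h

Vd(total) = 98 kg × 1.8 L/kg = 176.4 L
LD = Vd × C = 176.4 × 14.9 = 2628 mg
CL = 0.693 × Vd / t½ = 0.693 × 176.4 / 25 = 4.890 L/h
Infusion rate = CL × Css = 4.890 × 14.9 = 72.86 mg/h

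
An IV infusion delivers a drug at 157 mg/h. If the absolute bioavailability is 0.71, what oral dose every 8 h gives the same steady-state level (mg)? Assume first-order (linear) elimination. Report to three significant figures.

1770 mg

To maintain the same Css, the systemic dosing rate must be unchanged: F·D/τ = infusion rate.
D = rate × τ / F = 157 × 8 / 0.71 = 1769 mg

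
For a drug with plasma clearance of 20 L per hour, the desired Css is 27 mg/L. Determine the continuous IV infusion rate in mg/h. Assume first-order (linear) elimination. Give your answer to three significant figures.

At steady state, infusion rate equals elimination rate: rate in = CL × Css.
Infusion rate = CL · Css = 20.00 L/h × 27 mg/L = 540.0 mg/h

540 mg/h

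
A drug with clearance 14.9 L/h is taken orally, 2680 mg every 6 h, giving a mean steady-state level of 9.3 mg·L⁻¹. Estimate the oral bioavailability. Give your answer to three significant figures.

0.310

F·D/τ = CL·Css at steady state → F = CL·Css·τ / D.
F = 14.9 × 9.3 × 6 / 2680 = 0.310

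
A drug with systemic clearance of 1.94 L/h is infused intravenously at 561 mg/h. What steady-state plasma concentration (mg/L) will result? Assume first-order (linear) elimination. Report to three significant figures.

289 mg/L

Css = rate / CL = 561 / 1.940 = 289.2 mg/L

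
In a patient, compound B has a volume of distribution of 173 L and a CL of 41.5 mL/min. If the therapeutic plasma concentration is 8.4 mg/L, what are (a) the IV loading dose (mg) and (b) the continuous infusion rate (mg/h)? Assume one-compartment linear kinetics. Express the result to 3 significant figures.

(a) 1450 mg; (b) 20.9 mg/h

Loading: fill Vd to C_target → 173.0 L × 8.4 mg/L = 1453 mg
Convert clearance: 41.5 mL/min × 60 min/h ÷ 1000 mL/L = 2.490 L/h
Maintenance infusion rate = CL × Css = 2.490 × 8.4 = 20.92 mg/h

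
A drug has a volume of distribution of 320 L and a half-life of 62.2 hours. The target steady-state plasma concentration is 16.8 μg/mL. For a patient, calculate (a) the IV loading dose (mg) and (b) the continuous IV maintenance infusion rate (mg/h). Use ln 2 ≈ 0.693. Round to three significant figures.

LD = Vd × C = 320.0 × 16.8 = 5376 mg
CL = 0.693 × Vd / t½ = 0.693 × 320.0 / 62.2 = 3.565 L/h
Infusion rate = CL × Css = 3.565 × 16.8 = 59.89 mg/h

(a) 5380 mg; (b) 59.9 mg/h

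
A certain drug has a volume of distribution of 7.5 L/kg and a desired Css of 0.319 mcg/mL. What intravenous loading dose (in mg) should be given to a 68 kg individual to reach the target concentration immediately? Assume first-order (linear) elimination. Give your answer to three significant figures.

163 mg

Total Vd = 7.5 × 68 = 510.0 L
The loading dose fills Vd to the target concentration.
LD = Vd × C = 510.0 × 0.3190 = 162.7 mg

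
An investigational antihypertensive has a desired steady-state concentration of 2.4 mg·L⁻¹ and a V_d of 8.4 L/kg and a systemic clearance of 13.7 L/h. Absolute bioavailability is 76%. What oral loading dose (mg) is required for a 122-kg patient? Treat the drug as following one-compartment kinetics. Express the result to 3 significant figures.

Vd(total) = 122 kg × 8.4 L/kg = 1025 L
LD = Vd × C / F = 1025 × 2.400 / 0.76 = 3237 mg

3240 mg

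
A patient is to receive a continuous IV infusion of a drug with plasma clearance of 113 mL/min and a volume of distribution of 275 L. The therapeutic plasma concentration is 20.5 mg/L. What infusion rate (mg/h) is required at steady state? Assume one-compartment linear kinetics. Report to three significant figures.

139 mg/h

Convert clearance: 113 mL/min × 60 min/h ÷ 1000 mL/L = 6.780 L/h
R₀ = 6.780 × 20.5 = 139.0 mg/h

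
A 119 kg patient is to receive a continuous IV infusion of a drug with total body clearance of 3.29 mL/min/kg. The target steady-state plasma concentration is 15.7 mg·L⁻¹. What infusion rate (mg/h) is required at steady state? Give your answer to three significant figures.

369 mg/h

CL = 3.29 mL/min/kg × 119 kg = 391.5 mL/min = 391.5 × 60/1000 = 23.49 L/h
At steady state, infusion rate equals elimination rate: rate in = CL × Css.
Rate = CL × Css = 23.49 × 15.7 = 368.8 mg/h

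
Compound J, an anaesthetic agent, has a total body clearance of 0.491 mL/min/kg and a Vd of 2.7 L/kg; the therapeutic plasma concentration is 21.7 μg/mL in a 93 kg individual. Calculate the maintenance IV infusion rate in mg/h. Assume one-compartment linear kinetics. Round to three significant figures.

59.5 mg/h

CL = 0.491 mL/min/kg × 93 kg = 45.66 mL/min = 45.66 × 60/1000 = 2.740 L/h
Vd does not affect the maintenance rate; only clearance governs steady-state input.
Infusion rate = CL · Css = 2.740 L/h × 21.7 mg/L = 59.46 mg/h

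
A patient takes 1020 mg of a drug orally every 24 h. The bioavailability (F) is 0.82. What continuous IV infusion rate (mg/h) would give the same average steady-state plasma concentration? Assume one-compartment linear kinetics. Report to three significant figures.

34.9 mg/h

Equivalent systemic input: infusion rate = F·D/τ.
Rate = 0.82 × 1020 / 24 = 34.85 mg/h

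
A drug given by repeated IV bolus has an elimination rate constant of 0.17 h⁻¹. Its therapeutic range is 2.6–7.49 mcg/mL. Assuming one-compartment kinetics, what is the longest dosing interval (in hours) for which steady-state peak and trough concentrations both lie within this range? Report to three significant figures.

6.22 h

Between IV bolus doses, concentration decays as C = C₀·e^(−kτ), so C_peak/C_trough = e^(kτ).
τ_max = ln(C_peak/C_trough) / k = ln(7.49/2.6) / 0.1700 = 1.058 / 0.1700 = 6.224 h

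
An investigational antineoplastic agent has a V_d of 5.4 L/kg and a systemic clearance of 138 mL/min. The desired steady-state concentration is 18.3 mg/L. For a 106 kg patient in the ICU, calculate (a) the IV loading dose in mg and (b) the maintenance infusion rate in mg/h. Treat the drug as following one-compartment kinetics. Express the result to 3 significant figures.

Vd(total) = 106 kg × 5.4 L/kg = 572.4 L
Loading dose = Vd × C = 572.4 × 18.3 = 10470 mg
CL = 138 mL/min = 138 × 0.06 = 8.280 L/h
Maintenance: replace elimination → rate = CL × Css = 8.280 × 18.3 = 151.5 mg/h

(a) 10500 mg; (b) 152 mg/h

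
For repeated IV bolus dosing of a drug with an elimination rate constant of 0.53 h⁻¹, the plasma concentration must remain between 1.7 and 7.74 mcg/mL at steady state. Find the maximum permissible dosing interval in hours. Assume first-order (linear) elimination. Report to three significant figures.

Between IV bolus doses, concentration decays as C = C₀·e^(−kτ), so C_peak/C_trough = e^(kτ).
τ_max = ln(C_peak/C_trough) / k = ln(7.74/1.7) / 0.5300 = 1.516 / 0.5300 = 2.860 h

2.86 h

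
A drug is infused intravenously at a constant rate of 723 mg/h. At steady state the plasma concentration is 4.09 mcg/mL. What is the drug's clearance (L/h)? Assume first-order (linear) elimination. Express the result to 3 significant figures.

177 L/h

At steady state, infusion rate = CL × Css, so CL = rate / Css.
CL = 723 / 4.09 = 176.8 L/h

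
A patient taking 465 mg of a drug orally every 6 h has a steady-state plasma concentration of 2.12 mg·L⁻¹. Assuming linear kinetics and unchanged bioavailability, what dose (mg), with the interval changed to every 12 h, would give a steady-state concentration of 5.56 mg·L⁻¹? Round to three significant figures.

With linear kinetics, Css is proportional to dose rate (D/τ) at fixed clearance.
D₂ = D₁ × (Css,target / Css,current) × (τ₂/τ₁) = 465 × (5.56/2.12) × (12/6) = 2439 mg

2440 mg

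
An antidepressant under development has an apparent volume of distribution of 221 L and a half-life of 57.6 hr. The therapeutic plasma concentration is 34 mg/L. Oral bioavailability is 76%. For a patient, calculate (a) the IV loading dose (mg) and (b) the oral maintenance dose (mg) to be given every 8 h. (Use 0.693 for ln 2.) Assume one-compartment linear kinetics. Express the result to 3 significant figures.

LD = Vd × C = 221.0 × 34 = 7514 mg
CL = 0.693 × Vd / t½ = 0.693 × 221.0 / 57.6 = 2.659 L/h
D = CL × Css × τ / F = 2.659 × 34 × 8 / 0.76 = 951.6 mg

(a) 7510 mg; (b) 952 mg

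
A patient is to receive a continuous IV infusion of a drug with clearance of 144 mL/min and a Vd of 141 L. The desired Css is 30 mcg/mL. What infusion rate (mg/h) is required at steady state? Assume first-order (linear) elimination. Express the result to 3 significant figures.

Convert clearance: 144 mL/min × 60 min/h ÷ 1000 mL/L = 8.640 L/h
Vd does not affect the maintenance rate; only clearance governs steady-state input.
Rate = CL × Css = 8.640 × 30 = 259.2 mg/h

259 mg/h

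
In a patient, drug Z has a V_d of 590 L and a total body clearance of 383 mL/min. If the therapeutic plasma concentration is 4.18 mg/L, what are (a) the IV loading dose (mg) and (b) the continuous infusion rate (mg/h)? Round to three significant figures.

(a) 2470 mg; (b) 96.1 mg/h

LD = Vd · C_target = 590.0 × 4.18 = 2466 mg
CL = 383 mL/min = 383 × 0.06 = 22.98 L/h
Maintenance: replace elimination → rate = CL × Css = 22.98 × 4.18 = 96.06 mg/h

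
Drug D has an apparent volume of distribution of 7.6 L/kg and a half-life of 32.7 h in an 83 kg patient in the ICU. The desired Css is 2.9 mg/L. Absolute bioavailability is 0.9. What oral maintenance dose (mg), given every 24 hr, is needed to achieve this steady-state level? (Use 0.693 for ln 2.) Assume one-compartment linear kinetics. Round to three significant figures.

Total Vd = 7.6 × 83 = 630.8 L
CL = 0.693 × Vd / t½ = 0.693 × 630.8 / 32.7 = 13.37 L/h
D = CL × Css × τ / F = 13.37 × 2.9 × 24 / 0.9 = 1034 mg

1030 mg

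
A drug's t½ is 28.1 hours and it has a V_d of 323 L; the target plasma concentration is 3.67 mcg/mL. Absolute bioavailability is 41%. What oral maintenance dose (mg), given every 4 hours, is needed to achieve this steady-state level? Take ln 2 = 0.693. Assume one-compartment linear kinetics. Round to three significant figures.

285 mg

CL = ln 2 · Vd / t½ = 0.693 × 323.0 / 28.1 = 7.966 L/h
D = CL × Css × τ / F = 7.966 × 3.67 × 4 / 0.41 = 285.2 mg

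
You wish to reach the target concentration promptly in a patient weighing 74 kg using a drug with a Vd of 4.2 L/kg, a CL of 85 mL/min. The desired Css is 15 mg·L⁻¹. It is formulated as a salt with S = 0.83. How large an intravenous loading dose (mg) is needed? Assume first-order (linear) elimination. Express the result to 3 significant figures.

5620 mg

Vd(total) = 74 kg × 4.2 L/kg = 310.8 L
LD = Vd × C / S = 310.8 × 15.00 / 0.83 = 5617 mg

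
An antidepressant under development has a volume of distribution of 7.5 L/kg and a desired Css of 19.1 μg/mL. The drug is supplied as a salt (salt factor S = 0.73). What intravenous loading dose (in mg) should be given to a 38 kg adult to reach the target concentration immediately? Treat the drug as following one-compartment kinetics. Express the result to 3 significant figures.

7460 mg

Vd(total) = 38 kg × 7.5 L/kg = 285.0 L
The loading dose fills Vd to the target concentration.
LD = Vd × C / S = 285.0 × 19.10 / 0.73 = 7457 mg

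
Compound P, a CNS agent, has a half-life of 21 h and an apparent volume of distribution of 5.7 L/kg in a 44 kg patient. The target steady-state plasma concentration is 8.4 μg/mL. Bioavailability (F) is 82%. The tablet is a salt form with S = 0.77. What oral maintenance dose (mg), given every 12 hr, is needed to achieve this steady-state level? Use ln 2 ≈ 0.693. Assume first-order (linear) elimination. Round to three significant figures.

1320 mg

Vd(total) = 44 kg × 5.7 L/kg = 250.8 L
k = 0.693/21 = 0.03300 h⁻¹, so CL = k·Vd = 0.03300 × 250.8 = 8.276 L/h
D = CL × Css × τ / F / S = 8.276 × 8.4 × 12 / 0.82 / 0.77 = 1321 mg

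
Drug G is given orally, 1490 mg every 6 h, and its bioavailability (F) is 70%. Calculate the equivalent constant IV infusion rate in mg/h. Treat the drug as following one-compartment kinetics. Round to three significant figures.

174 mg/h

Equivalent systemic input: infusion rate = F·D/τ.
Rate = 0.7 × 1490 / 6 = 173.8 mg/h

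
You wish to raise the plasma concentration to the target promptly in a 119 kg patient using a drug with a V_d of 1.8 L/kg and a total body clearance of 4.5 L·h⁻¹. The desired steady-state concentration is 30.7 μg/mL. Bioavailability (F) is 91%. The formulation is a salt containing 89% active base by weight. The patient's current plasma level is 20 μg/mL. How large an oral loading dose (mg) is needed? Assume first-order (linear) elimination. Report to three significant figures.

Vd = 1.8 L/kg × 119 kg = 214.2 L
The loading dose fills Vd to the target concentration.
Concentration deficit ΔC = 30.7 − 20 = 10.70 mg/L
LD = Vd × ΔC / F / S = 214.2 × 10.70 / 0.91 / 0.89 = 2830 mg

2830 mg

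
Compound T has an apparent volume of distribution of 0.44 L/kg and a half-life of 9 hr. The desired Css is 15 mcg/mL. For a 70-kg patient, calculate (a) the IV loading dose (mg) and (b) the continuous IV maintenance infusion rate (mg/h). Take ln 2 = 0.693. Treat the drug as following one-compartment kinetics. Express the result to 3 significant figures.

Total Vd = 0.44 × 70 = 30.80 L
LD = Vd × C = 30.80 × 15 = 462.0 mg
CL = 0.693 × Vd / t½ = 0.693 × 30.80 / 9 = 2.372 L/h
Infusion rate = CL × Css = 2.372 × 15 = 35.58 mg/h

(a) 462 mg; (b) 35.6 mg/h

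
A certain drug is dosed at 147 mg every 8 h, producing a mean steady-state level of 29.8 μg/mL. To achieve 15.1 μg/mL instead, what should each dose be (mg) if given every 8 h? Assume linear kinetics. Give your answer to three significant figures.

For first-order elimination, Css ∝ F·D/(CL·τ); F and CL are unchanged, so Css ∝ D/τ.
D₂ = D₁ × (Css,target / Css,current) = 147 × 15.1/29.8 = 74.49 mg

74.5 mg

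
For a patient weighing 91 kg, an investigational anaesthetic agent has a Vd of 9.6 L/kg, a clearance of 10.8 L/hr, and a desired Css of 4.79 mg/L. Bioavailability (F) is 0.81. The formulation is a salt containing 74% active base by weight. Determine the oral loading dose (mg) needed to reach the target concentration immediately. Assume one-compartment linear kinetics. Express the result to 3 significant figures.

Total Vd = 9.6 × 91 = 873.6 L
LD = Vd × C / F / S = 873.6 × 4.790 / 0.81 / 0.74 = 6981 mg

6980 mg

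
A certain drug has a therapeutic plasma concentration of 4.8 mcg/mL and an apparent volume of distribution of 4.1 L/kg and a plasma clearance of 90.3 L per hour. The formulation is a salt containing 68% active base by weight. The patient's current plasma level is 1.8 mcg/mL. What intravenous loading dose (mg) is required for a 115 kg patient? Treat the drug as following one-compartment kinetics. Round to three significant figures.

2080 mg

Vd = 4.1 L/kg × 115 kg = 471.5 L
Concentration deficit ΔC = 4.8 − 1.8 = 3.000 mg/L
LD = Vd × ΔC / S = 471.5 × 3.000 / 0.68 = 2080 mg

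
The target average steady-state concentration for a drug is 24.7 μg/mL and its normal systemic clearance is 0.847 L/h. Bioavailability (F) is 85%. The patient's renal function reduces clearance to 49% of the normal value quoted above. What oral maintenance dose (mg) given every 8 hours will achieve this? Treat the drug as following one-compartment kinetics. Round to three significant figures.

96.5 mg

Patient clearance = 0.49 × 0.8470 = 0.4150 L/h
D = CL × Css × τ / F = 0.4150 × 24.7 × 8 / 0.85 = 96.48 mg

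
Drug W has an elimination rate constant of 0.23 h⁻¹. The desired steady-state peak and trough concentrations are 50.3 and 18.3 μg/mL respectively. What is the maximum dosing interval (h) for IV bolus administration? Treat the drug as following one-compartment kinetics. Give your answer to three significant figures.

Between IV bolus doses, concentration decays as C = C₀·e^(−kτ), so C_peak/C_trough = e^(kτ).
τ_max = ln(C_peak/C_trough) / k = ln(50.3/18.3) / 0.2300 = 1.011 / 0.2300 = 4.396 h

4.40 h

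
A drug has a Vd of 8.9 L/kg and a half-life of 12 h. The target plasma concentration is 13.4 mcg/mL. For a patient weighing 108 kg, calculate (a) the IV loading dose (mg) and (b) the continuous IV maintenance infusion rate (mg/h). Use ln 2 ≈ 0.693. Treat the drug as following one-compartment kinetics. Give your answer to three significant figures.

(a) 12900 mg; (b) 744 mg/h

Total Vd = 8.9 × 108 = 961.2 L
LD = Vd × C = 961.2 × 13.4 = 12880 mg
CL = 0.693 × Vd / t½ = 0.693 × 961.2 / 12 = 55.51 L/h
Infusion rate = CL × Css = 55.51 × 13.4 = 743.8 mg/h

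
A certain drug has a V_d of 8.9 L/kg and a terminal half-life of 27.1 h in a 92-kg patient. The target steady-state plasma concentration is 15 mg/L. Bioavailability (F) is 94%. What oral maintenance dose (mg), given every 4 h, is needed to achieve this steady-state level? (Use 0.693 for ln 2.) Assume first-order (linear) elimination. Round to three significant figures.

1340 mg

Vd = 8.9 L/kg × 92 kg = 818.8 L
CL = 0.693 × Vd / t½ = 0.693 × 818.8 / 27.1 = 20.94 L/h
D = CL × Css × τ / F = 20.94 × 15 × 4 / 0.94 = 1337 mg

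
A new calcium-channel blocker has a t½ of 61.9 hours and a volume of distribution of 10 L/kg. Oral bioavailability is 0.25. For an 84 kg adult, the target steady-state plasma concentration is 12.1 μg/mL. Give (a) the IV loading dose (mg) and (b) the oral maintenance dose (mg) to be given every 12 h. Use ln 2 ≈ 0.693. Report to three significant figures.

(a) 10200 mg; (b) 5460 mg

Total Vd = 10 × 84 = 840.0 L
LD = Vd × C = 840.0 × 12.1 = 10160 mg
CL = 0.693 × Vd / t½ = 0.693 × 840.0 / 61.9 = 9.404 L/h
D = CL × Css × τ / F = 9.404 × 12.1 × 12 / 0.25 = 5462 mg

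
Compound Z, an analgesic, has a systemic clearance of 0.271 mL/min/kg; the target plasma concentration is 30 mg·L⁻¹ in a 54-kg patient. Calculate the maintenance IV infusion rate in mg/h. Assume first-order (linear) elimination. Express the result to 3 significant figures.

26.3 mg/h

CL = 0.271 mL/min/kg × 54 kg = 14.63 mL/min = 14.63 × 60/1000 = 0.8778 L/h
At steady state, infusion rate equals elimination rate: rate in = CL × Css.
R₀ = 0.8778 × 30 = 26.33 mg/h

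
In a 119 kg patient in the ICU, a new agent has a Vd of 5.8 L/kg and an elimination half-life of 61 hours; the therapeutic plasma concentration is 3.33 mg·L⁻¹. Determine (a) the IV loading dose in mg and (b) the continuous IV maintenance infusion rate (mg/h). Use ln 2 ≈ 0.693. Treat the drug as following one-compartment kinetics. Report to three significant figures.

(a) 2300 mg; (b) 26.1 mg/h

Vd(total) = 119 kg × 5.8 L/kg = 690.2 L
LD = Vd × C = 690.2 × 3.33 = 2298 mg
CL = 0.693 × Vd / t½ = 0.693 × 690.2 / 61 = 7.841 L/h
Infusion rate = CL × Css = 7.841 × 3.33 = 26.11 mg/h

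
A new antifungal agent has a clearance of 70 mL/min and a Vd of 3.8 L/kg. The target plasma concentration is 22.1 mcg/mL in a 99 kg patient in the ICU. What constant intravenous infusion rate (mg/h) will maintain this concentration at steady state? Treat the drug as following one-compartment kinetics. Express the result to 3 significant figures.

92.8 mg/h

CL = 70 mL/min = 70 × 0.06 = 4.200 L/h
Maintenance depends on clearance, not Vd — rate in must match rate out.
Rate = CL × Css = 4.200 × 22.1 = 92.82 mg/h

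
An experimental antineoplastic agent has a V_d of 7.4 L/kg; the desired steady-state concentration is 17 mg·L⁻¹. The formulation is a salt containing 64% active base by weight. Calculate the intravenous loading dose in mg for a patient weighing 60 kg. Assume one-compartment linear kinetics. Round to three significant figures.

Vd(total) = 60 kg × 7.4 L/kg = 444.0 L
LD = Vd × C / S = 444.0 × 17.00 / 0.64 = 11790 mg

11800 mg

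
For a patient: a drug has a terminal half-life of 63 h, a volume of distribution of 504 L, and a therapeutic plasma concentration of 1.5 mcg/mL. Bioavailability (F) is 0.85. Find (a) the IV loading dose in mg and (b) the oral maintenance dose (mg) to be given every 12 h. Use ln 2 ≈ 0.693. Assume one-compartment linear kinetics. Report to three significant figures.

LD = Vd × C = 504.0 × 1.5 = 756.0 mg
CL = 0.693 × Vd / t½ = 0.693 × 504.0 / 63 = 5.544 L/h
D = CL × Css × τ / F = 5.544 × 1.5 × 12 / 0.85 = 117.4 mg

(a) 756 mg; (b) 117 mg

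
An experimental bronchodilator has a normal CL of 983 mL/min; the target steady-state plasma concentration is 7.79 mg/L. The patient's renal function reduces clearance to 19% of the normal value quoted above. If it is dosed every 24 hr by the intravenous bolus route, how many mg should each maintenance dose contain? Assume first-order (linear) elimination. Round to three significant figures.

2100 mg

CL = 983 mL/min = 983 × 0.06 = 58.98 L/h
Patient clearance = 0.19 × 58.98 = 11.21 L/h
At steady state, dose per interval replaces the amount cleared in that interval: D/τ = CL·Css.
D = CL × Css × τ = 11.21 × 7.79 × 24 = 2096 mg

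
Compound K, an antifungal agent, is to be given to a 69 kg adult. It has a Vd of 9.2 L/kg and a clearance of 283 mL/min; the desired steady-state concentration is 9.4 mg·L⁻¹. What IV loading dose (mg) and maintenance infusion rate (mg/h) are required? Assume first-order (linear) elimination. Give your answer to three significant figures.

Total Vd = 9.2 × 69 = 634.8 L
Loading dose = Vd × C = 634.8 × 9.4 = 5967 mg
CL = 283 mL/min = 283 × 0.06 = 16.98 L/h
Maintenance: replace elimination → rate = CL × Css = 16.98 × 9.4 = 159.6 mg/h

(a) 5970 mg; (b) 160 mg/h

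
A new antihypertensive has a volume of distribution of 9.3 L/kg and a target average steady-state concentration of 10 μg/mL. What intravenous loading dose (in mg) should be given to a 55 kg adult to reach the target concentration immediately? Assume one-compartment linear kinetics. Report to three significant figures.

5120 mg

Vd(total) = 55 kg × 9.3 L/kg = 511.5 L
LD = Vd × C = 511.5 × 10.00 = 5115 mg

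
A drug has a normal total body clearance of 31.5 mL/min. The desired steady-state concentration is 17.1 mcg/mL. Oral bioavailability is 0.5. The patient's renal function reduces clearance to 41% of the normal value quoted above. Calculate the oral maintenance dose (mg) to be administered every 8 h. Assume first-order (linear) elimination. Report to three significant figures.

212 mg

CL = 31.5 mL/min = 31.5 × 0.06 = 1.890 L/h
Patient clearance = 0.41 × 1.890 = 0.7749 L/h
At steady state, dose per interval replaces the amount cleared in that interval: F·D/τ = CL·Css.
D = CL × Css × τ / F = 0.7749 × 17.1 × 8 / 0.5 = 212.0 mg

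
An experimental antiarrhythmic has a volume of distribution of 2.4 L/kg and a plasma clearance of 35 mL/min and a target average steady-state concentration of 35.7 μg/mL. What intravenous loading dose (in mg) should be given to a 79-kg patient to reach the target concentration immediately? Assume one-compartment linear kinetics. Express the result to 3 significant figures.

Total Vd = 2.4 × 79 = 189.6 L
LD = Vd × C = 189.6 × 35.70 = 6769 mg

6770 mg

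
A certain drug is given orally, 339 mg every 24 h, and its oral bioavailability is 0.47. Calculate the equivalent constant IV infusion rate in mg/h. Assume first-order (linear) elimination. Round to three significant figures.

6.64 mg/h

Equivalent systemic input: infusion rate = F·D/τ.
Rate = 0.47 × 339 / 24 = 6.639 mg/h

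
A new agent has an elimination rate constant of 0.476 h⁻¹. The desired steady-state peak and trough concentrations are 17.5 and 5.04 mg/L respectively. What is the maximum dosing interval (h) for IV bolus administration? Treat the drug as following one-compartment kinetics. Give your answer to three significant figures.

2.62 h

Between IV bolus doses, concentration decays as C = C₀·e^(−kτ), so C_peak/C_trough = e^(kτ).
τ_max = ln(C_peak/C_trough) / k = ln(17.5/5.04) / 0.4760 = 1.245 / 0.4760 = 2.616 h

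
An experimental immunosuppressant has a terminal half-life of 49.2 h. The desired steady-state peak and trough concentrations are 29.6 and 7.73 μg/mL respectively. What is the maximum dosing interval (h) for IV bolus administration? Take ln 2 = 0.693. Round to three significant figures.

95.3 h

k = 0.693 / t½ = 0.693 / 49.2 = 0.01409 h⁻¹
Between IV bolus doses, concentration decays as C = C₀·e^(−kτ), so C_peak/C_trough = e^(kτ).
τ_max = ln(C_peak/C_trough) / k = ln(29.6/7.73) / 0.01409 = 1.343 / 0.01409 = 95.32 h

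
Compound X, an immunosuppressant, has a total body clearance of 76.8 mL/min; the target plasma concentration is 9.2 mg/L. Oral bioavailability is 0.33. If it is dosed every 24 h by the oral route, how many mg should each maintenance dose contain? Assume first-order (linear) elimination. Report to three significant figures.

CL = 76.8 mL/min × 60/1000 = 4.608 L/h
D = CL × Css × τ / F = 4.608 × 9.2 × 24 / 0.33 = 3083 mg

3080 mg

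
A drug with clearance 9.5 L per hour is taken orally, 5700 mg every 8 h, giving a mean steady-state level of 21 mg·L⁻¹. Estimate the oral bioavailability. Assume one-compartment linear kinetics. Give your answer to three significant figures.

0.280

F·D/τ = CL·Css at steady state → F = CL·Css·τ / D.
F = 9.5 × 21 × 8 / 5700 = 0.280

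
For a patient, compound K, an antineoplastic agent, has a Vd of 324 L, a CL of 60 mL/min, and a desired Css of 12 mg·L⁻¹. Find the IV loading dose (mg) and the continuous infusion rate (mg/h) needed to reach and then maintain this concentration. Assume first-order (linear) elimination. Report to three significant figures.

LD = Vd · C_target = 324.0 × 12 = 3888 mg
Convert clearance: 60 mL/min × 60 min/h ÷ 1000 mL/L = 3.600 L/h
Infusion rate = 3.600 L/h × 12 mg/L = 43.20 mg/h

(a) 3890 mg; (b) 43.2 mg/h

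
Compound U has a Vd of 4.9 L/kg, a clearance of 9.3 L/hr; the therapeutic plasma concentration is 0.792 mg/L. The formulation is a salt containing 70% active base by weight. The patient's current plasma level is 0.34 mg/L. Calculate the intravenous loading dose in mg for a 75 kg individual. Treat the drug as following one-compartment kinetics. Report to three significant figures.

Total Vd = 4.9 × 75 = 367.5 L
Concentration deficit ΔC = 0.792 − 0.34 = 0.4520 mg/L
LD = Vd × ΔC / S = 367.5 × 0.4520 / 0.7 = 237.3 mg

237 mg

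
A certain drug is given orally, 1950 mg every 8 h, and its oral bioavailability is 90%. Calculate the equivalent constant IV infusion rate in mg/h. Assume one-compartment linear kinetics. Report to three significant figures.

Equivalent systemic input: infusion rate = F·D/τ.
Rate = 0.9 × 1950 / 8 = 219.4 mg/h

219 mg/h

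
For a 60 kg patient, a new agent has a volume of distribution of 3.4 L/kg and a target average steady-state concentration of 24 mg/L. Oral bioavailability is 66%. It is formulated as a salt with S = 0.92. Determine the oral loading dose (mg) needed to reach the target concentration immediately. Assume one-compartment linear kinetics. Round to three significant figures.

Total Vd = 3.4 × 60 = 204.0 L
The loading dose fills Vd to the target concentration.
LD = Vd × C / F / S = 204.0 × 24.00 / 0.66 / 0.92 = 8063 mg

8060 mg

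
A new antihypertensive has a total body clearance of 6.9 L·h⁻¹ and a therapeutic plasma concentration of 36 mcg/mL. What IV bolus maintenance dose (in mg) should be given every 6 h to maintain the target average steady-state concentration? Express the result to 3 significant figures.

1490 mg

D = CL × Css × τ = 6.900 × 36 × 6 = 1490 mg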